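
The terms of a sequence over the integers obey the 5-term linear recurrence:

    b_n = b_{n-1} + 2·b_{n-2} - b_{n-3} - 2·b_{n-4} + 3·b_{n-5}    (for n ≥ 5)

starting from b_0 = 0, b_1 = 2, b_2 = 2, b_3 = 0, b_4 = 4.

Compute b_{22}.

44522

b_5 = 1·4 + 2·0 + -1·2 + -2·2 + 3·0 = -2
b_6 = 1·-2 + 2·4 + -1·0 + -2·2 + 3·2 = 8
b_7 = 1·8 + 2·-2 + -1·4 + -2·0 + 3·2 = 6
b_8 = 1·6 + 2·8 + -1·-2 + -2·4 + 3·0 = 16
b_9 = 1·16 + 2·6 + -1·8 + -2·-2 + 3·4 = 36
b_10 = 1·36 + 2·16 + -1·6 + -2·8 + 3·-2 = 40
b_11 = 1·40 + 2·36 + -1·16 + -2·6 + 3·8 = 108
b_12 = 1·108 + 2·40 + -1·36 + -2·16 + 3·6 = 138
b_13 = 1·138 + 2·108 + -1·40 + -2·36 + 3·16 = 290
b_14 = 1·290 + 2·138 + -1·108 + -2·40 + 3·36 = 486
b_15 = 1·486 + 2·290 + -1·138 + -2·108 + 3·40 = 832
b_16 = 1·832 + 2·486 + -1·290 + -2·138 + 3·108 = 1562
b_17 = 1·1562 + 2·832 + -1·486 + -2·290 + 3·138 = 2574
b_18 = 1·2574 + 2·1562 + -1·832 + -2·486 + 3·290 = 4764
b_19 = 1·4764 + 2·2574 + -1·1562 + -2·832 + 3·486 = 8144
b_20 = 1·8144 + 2·4764 + -1·2574 + -2·1562 + 3·832 = 14470
b_21 = 1·14470 + 2·8144 + -1·4764 + -2·2574 + 3·1562 = 25532
b_22 = 1·25532 + 2·14470 + -1·8144 + -2·4764 + 3·2574 = 44522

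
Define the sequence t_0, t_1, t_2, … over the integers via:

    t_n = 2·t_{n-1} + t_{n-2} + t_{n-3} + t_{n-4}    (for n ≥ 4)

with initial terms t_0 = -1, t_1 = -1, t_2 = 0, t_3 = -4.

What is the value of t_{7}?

-167

t_4 = 2·-4 + 1·0 + 1·-1 + 1·-1 = -10
t_5 = 2·-10 + 1·-4 + 1·0 + 1·-1 = -25
t_6 = 2·-25 + 1·-10 + 1·-4 + 1·0 = -64
t_7 = 2·-64 + 1·-25 + 1·-10 + 1·-4 = -167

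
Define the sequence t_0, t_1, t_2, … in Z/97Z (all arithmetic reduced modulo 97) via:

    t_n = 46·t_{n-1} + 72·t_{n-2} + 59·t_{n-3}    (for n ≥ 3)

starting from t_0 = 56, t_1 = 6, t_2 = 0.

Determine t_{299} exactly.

12

t_3 = 46·0 + 72·6 + 59·56 = 50
t_4 = 46·50 + 72·0 + 59·6 = 35
t_5 = 46·35 + 72·50 + 59·0 = 69
t_6 = 46·69 + 72·35 + 59·50 = 11
t_7 = 46·11 + 72·69 + 59·35 = 70
t_8 = 46·70 + 72·11 + 59·69 = 32
Continuing the recurrence:
  t_9 = 80;  t_10 = 26;  t_11 = 17;  t_12 = 2;  t_13 = 37;  t_14 = 36
  t_15 = 73;  t_16 = 82;  t_17 = 94;  t_18 = 82;  t_19 = 52;  t_20 = 68
  t_21 = 70;  t_22 = 29;  t_23 = 7;  t_24 = 41;  t_25 = 27;  t_26 = 48
  t_27 = 72;  t_28 = 19;  t_29 = 63;  t_30 = 75;  t_31 = 86;  t_32 = 75
  t_33 = 2;  t_34 = 90;  t_35 = 76;  t_36 = 6;  t_37 = 0;  t_38 = 66
  t_39 = 92;  t_40 = 60;  t_41 = 86;  t_42 = 27;  t_43 = 13;  t_44 = 50
  t_45 = 76;  t_46 = 6;  t_47 = 65;  t_48 = 49;  t_49 = 13;  t_50 = 7
  t_51 = 75;  t_52 = 65;  t_53 = 73;  t_54 = 47;  t_55 = 1;  t_56 = 74
  t_57 = 41;  t_58 = 95;  t_59 = 48;  t_60 = 21;  t_61 = 36;  t_62 = 83
  t_63 = 83;  t_64 = 84;  t_65 = 90;  t_66 = 50;  t_67 = 59;  t_68 = 81
  t_69 = 60;  t_70 = 45;  t_71 = 14;  t_72 = 52;  t_73 = 41;  t_74 = 54
  t_75 = 65;  t_76 = 82;  t_77 = 95;  t_78 = 44;  t_79 = 25;  t_80 = 29
  t_81 = 7;  t_82 = 5;  t_83 = 20;  t_84 = 44;  t_85 = 73;  t_86 = 43
  t_87 = 33;  t_88 = 94;  t_89 = 22;  t_90 = 27;  t_91 = 30;  t_92 = 63
  t_93 = 55;  t_94 = 9;  t_95 = 40;  t_96 = 10;  t_97 = 88;  t_98 = 47
  t_99 = 67;  t_100 = 18;  t_101 = 83;  t_102 = 46;  t_103 = 36;  t_104 = 68
  t_105 = 92;  t_106 = 0;  t_107 = 63;  t_108 = 81;  t_109 = 17;  t_110 = 49
  t_111 = 12;  t_112 = 39;  t_113 = 20;  t_114 = 71;  t_115 = 23;  t_116 = 75
  t_117 = 80;  t_118 = 58;  t_119 = 49;  t_120 = 92;  t_121 = 27;  t_122 = 87
  t_123 = 25;  t_124 = 83;  t_125 = 81;  t_126 = 22;  t_127 = 4;  t_128 = 48
  t_129 = 11;  t_130 = 27;  t_131 = 16;  t_132 = 31;  t_133 = 0;  t_134 = 72
  t_135 = 0;  t_136 = 43;  t_137 = 18;  t_138 = 44;  t_139 = 37;  t_140 = 15
  t_141 = 33;  t_142 = 28;  t_143 = 87;  t_144 = 11;  t_145 = 80;  t_146 = 2
  t_147 = 2;  t_148 = 9;  t_149 = 94;  t_150 = 46;  t_151 = 6;  t_152 = 16
  t_153 = 2;  t_154 = 46;  t_155 = 3;  t_156 = 76;  t_157 = 24;  t_158 = 60
  t_159 = 48;  t_160 = 87;  t_161 = 37;  t_162 = 31;  t_163 = 8;  t_164 = 30
  t_165 = 2;  t_166 = 8;  t_167 = 51;  t_168 = 33;  t_169 = 36;  t_170 = 57
  t_171 = 80;  t_172 = 14;  t_173 = 67;  t_174 = 80;  t_175 = 18;  t_176 = 65
  t_177 = 82;  t_178 = 8;  t_179 = 19;  t_180 = 80;  t_181 = 88;  t_182 = 65
  t_183 = 78;  t_184 = 74;  t_185 = 51;  t_186 = 54;  t_187 = 46;  t_188 = 89
  t_189 = 19;  t_190 = 5;  t_191 = 59;  t_192 = 24;  t_193 = 21;  t_194 = 64
  t_195 = 52;  t_196 = 91;  t_197 = 66;  t_198 = 46;  t_199 = 15;  t_200 = 39
  t_201 = 59;  t_202 = 5;  t_203 = 86;  t_204 = 37;  t_205 = 41;  t_206 = 21
  t_207 = 87;  t_208 = 76;  t_209 = 38;  t_210 = 34;  t_211 = 54;  t_212 = 93
  t_213 = 84;  t_214 = 69;  t_215 = 62;  t_216 = 69;  t_217 = 69;  t_218 = 63
  t_219 = 6;  t_220 = 56;  t_221 = 32;  t_222 = 38;  t_223 = 81;  t_224 = 8
  t_225 = 3;  t_226 = 61;  t_227 = 2;  t_228 = 5;  t_229 = 93;  t_230 = 3
  t_231 = 48;  t_232 = 54;  t_233 = 6;  t_234 = 12;  t_235 = 96;  t_236 = 8
  t_237 = 34;  t_238 = 44;  t_239 = 94;  t_240 = 89;  t_241 = 72;  t_242 = 37
  t_243 = 12;  t_244 = 92;  t_245 = 4;  t_246 = 47;  t_247 = 21;  t_248 = 27
  t_249 = 95;  t_250 = 84;  t_251 = 75;  t_252 = 68;  t_253 = 1;  t_254 = 55
  t_255 = 18;  t_256 = 94;  t_257 = 38;  t_258 = 72;  t_259 = 51;  t_260 = 72
  t_261 = 77;  t_262 = 95;  t_263 = 0;  t_264 = 34;  t_265 = 88;  t_266 = 94
  t_267 = 56;  t_268 = 83;  t_269 = 10;  t_270 = 40;  t_271 = 85;  t_272 = 8
  t_273 = 21;  t_274 = 58;  t_275 = 93;  t_276 = 90;  t_277 = 96;  t_278 = 87
  t_279 = 25;  t_280 = 80;  t_281 = 40;  t_282 = 54;  t_283 = 93;  t_284 = 50
  t_285 = 57;  t_286 = 69;  t_287 = 43;  t_288 = 27;  t_289 = 67;  t_290 = 94
  t_291 = 71;  t_292 = 19;  t_293 = 86;  t_294 = 7;  t_295 = 69;  t_296 = 22
  t_297 = 88
t_298 = 46·88 + 72·22 + 59·69 = 3
t_299 = 46·3 + 72·88 + 59·22 = 12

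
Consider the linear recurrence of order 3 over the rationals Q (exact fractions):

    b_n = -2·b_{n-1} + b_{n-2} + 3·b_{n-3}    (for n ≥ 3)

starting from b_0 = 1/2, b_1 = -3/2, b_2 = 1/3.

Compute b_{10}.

b_3 = -2·1/3 + 1·-3/2 + 3·1/2 = -2/3
b_4 = -2·-2/3 + 1·1/3 + 3·-3/2 = -17/6
b_5 = -2·-17/6 + 1·-2/3 + 3·1/3 = 6
b_6 = -2·6 + 1·-17/6 + 3·-2/3 = -101/6
b_7 = -2·-101/6 + 1·6 + 3·-17/6 = 187/6
b_8 = -2·187/6 + 1·-101/6 + 3·6 = -367/6
b_9 = -2·-367/6 + 1·187/6 + 3·-101/6 = 103
b_10 = -2·103 + 1·-367/6 + 3·187/6 = -521/3

-521/3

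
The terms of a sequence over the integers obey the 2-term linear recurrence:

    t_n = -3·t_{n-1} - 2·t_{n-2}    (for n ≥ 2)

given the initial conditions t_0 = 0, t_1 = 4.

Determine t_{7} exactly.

t_2 = -3·4 + -2·0 = -12
t_3 = -3·-12 + -2·4 = 28
t_4 = -3·28 + -2·-12 = -60
t_5 = -3·-60 + -2·28 = 124
t_6 = -3·124 + -2·-60 = -252
t_7 = -3·-252 + -2·124 = 508

508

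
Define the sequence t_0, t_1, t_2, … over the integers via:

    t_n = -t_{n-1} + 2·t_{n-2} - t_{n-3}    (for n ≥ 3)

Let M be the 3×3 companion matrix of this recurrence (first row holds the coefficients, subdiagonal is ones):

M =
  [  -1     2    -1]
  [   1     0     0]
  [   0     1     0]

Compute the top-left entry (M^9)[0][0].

-595

(M^9)[0][0] is the top entry after applying M 9 times to the unit state (1, 0, 0). Equivalently it is h_{11} for the auxiliary sequence (h_n) obeying the same recurrence with h_2 = 1 and h_i = 0 for 0 ≤ i < 2:
h_3 = -1·1 + 2·0 + -1·0 = -1
h_4 = -1·-1 + 2·1 + -1·0 = 3
h_5 = -1·3 + 2·-1 + -1·1 = -6
h_6 = -1·-6 + 2·3 + -1·-1 = 13
h_7 = -1·13 + 2·-6 + -1·3 = -28
h_8 = -1·-28 + 2·13 + -1·-6 = 60
h_9 = -1·60 + 2·-28 + -1·13 = -129
h_10 = -1·-129 + 2·60 + -1·-28 = 277
h_11 = -1·277 + 2·-129 + -1·60 = -595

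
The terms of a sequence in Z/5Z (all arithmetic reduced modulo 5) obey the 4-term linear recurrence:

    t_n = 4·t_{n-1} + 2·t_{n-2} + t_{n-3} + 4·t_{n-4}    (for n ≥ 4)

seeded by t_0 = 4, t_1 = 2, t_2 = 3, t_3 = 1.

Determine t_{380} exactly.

t_4 = 4·1 + 2·3 + 1·2 + 4·4 = 3
t_5 = 4·3 + 2·1 + 1·3 + 4·2 = 0
t_6 = 4·0 + 2·3 + 1·1 + 4·3 = 4
t_7 = 4·4 + 2·0 + 1·3 + 4·1 = 3
t_8 = 4·3 + 2·4 + 1·0 + 4·3 = 2
t_9 = 4·2 + 2·3 + 1·4 + 4·0 = 3
t_10 = 4·3 + 2·2 + 1·3 + 4·4 = 0
t_11 = 4·0 + 2·3 + 1·2 + 4·3 = 0
t_12 = 4·0 + 2·0 + 1·3 + 4·2 = 1
t_13 = 4·1 + 2·0 + 1·0 + 4·3 = 1
t_14 = 4·1 + 2·1 + 1·0 + 4·0 = 1
t_15 = 4·1 + 2·1 + 1·1 + 4·0 = 2
t_16 = 4·2 + 2·1 + 1·1 + 4·1 = 0
t_17 = 4·0 + 2·2 + 1·1 + 4·1 = 4
t_18 = 4·4 + 2·0 + 1·2 + 4·1 = 2
t_19 = 4·2 + 2·4 + 1·0 + 4·2 = 4
t_20 = 4·4 + 2·2 + 1·4 + 4·0 = 4
t_21 = 4·4 + 2·4 + 1·2 + 4·4 = 2
t_22 = 4·2 + 2·4 + 1·4 + 4·2 = 3
t_23 = 4·3 + 2·2 + 1·4 + 4·4 = 1
(t_20, t_21, t_22, t_23) = (4, 2, 3, 1) = (t_0, t_1, t_2, t_3), so the sequence has period 20.
380 ≡ 0 (mod 20), hence t_380 = t_0 = 4.

4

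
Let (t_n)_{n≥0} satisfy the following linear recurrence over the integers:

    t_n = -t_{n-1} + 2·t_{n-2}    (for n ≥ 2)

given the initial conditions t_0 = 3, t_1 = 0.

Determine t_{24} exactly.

t_2 = -1·0 + 2·3 = 6
t_3 = -1·6 + 2·0 = -6
t_4 = -1·-6 + 2·6 = 18
t_5 = -1·18 + 2·-6 = -30
t_6 = -1·-30 + 2·18 = 66
t_7 = -1·66 + 2·-30 = -126
t_8 = -1·-126 + 2·66 = 258
t_9 = -1·258 + 2·-126 = -510
t_10 = -1·-510 + 2·258 = 1026
t_11 = -1·1026 + 2·-510 = -2046
t_12 = -1·-2046 + 2·1026 = 4098
t_13 = -1·4098 + 2·-2046 = -8190
t_14 = -1·-8190 + 2·4098 = 16386
t_15 = -1·16386 + 2·-8190 = -32766
t_16 = -1·-32766 + 2·16386 = 65538
t_17 = -1·65538 + 2·-32766 = -131070
t_18 = -1·-131070 + 2·65538 = 262146
t_19 = -1·262146 + 2·-131070 = -524286
t_20 = -1·-524286 + 2·262146 = 1048578
t_21 = -1·1048578 + 2·-524286 = -2097150
t_22 = -1·-2097150 + 2·1048578 = 4194306
t_23 = -1·4194306 + 2·-2097150 = -8388606
t_24 = -1·-8388606 + 2·4194306 = 16777218

16777218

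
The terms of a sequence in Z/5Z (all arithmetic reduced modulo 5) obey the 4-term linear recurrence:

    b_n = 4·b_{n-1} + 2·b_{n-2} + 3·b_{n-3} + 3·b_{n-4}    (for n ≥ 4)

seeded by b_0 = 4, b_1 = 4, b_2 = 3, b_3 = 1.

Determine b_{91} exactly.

0

b_4 = 4·1 + 2·3 + 3·4 + 3·4 = 4
b_5 = 4·4 + 2·1 + 3·3 + 3·4 = 4
b_6 = 4·4 + 2·4 + 3·1 + 3·3 = 1
b_7 = 4·1 + 2·4 + 3·4 + 3·1 = 2
b_8 = 4·2 + 2·1 + 3·4 + 3·4 = 4
b_9 = 4·4 + 2·2 + 3·1 + 3·4 = 0
b_10 = 4·0 + 2·4 + 3·2 + 3·1 = 2
b_11 = 4·2 + 2·0 + 3·4 + 3·2 = 1
b_12 = 4·1 + 2·2 + 3·0 + 3·4 = 0
b_13 = 4·0 + 2·1 + 3·2 + 3·0 = 3
b_14 = 4·3 + 2·0 + 3·1 + 3·2 = 1
b_15 = 4·1 + 2·3 + 3·0 + 3·1 = 3
b_16 = 4·3 + 2·1 + 3·3 + 3·0 = 3
b_17 = 4·3 + 2·3 + 3·1 + 3·3 = 0
b_18 = 4·0 + 2·3 + 3·3 + 3·1 = 3
b_19 = 4·3 + 2·0 + 3·3 + 3·3 = 0
b_20 = 4·0 + 2·3 + 3·0 + 3·3 = 0
b_21 = 4·0 + 2·0 + 3·3 + 3·0 = 4
b_22 = 4·4 + 2·0 + 3·0 + 3·3 = 0
b_23 = 4·0 + 2·4 + 3·0 + 3·0 = 3
b_24 = 4·3 + 2·0 + 3·4 + 3·0 = 4
b_25 = 4·4 + 2·3 + 3·0 + 3·4 = 4
b_26 = 4·4 + 2·4 + 3·3 + 3·0 = 3
b_27 = 4·3 + 2·4 + 3·4 + 3·3 = 1
(b_24, b_25, b_26, b_27) = (4, 4, 3, 1) = (b_0, b_1, b_2, b_3), so the sequence has period 24.
91 ≡ 19 (mod 24), hence b_91 = b_19 = 0.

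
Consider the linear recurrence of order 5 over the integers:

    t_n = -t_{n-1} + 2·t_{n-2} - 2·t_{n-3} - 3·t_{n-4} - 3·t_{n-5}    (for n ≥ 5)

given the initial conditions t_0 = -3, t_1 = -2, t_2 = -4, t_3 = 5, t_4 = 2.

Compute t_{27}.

t_5 = -1·2 + 2·5 + -2·-4 + -3·-2 + -3·-3 = 31
t_6 = -1·31 + 2·2 + -2·5 + -3·-4 + -3·-2 = -19
t_7 = -1·-19 + 2·31 + -2·2 + -3·5 + -3·-4 = 74
t_8 = -1·74 + 2·-19 + -2·31 + -3·2 + -3·5 = -195
t_9 = -1·-195 + 2·74 + -2·-19 + -3·31 + -3·2 = 282
t_10 = -1·282 + 2·-195 + -2·74 + -3·-19 + -3·31 = -856
t_11 = -1·-856 + 2·282 + -2·-195 + -3·74 + -3·-19 = 1645
t_12 = -1·1645 + 2·-856 + -2·282 + -3·-195 + -3·74 = -3558
t_13 = -1·-3558 + 2·1645 + -2·-856 + -3·282 + -3·-195 = 8299
t_14 = -1·8299 + 2·-3558 + -2·1645 + -3·-856 + -3·282 = -16983
t_15 = -1·-16983 + 2·8299 + -2·-3558 + -3·1645 + -3·-856 = 38330
t_16 = -1·38330 + 2·-16983 + -2·8299 + -3·-3558 + -3·1645 = -83155
t_17 = -1·-83155 + 2·38330 + -2·-16983 + -3·8299 + -3·-3558 = 179558
t_18 = -1·179558 + 2·-83155 + -2·38330 + -3·-16983 + -3·8299 = -396476
t_19 = -1·-396476 + 2·179558 + -2·-83155 + -3·38330 + -3·-16983 = 857861
t_20 = -1·857861 + 2·-396476 + -2·179558 + -3·-83155 + -3·38330 = -1875454
t_21 = -1·-1875454 + 2·857861 + -2·-396476 + -3·179558 + -3·-83155 = 4094919
t_22 = -1·4094919 + 2·-1875454 + -2·857861 + -3·-396476 + -3·179558 = -8910795
t_23 = -1·-8910795 + 2·4094919 + -2·-1875454 + -3·857861 + -3·-396476 = 19467386
t_24 = -1·19467386 + 2·-8910795 + -2·4094919 + -3·-1875454 + -3·857861 = -42426035
t_25 = -1·-42426035 + 2·19467386 + -2·-8910795 + -3·4094919 + -3·-1875454 = 92524002
t_26 = -1·92524002 + 2·-42426035 + -2·19467386 + -3·-8910795 + -3·4094919 = -201863216
t_27 = -1·-201863216 + 2·92524002 + -2·-42426035 + -3·19467386 + -3·-8910795 = 440093517

440093517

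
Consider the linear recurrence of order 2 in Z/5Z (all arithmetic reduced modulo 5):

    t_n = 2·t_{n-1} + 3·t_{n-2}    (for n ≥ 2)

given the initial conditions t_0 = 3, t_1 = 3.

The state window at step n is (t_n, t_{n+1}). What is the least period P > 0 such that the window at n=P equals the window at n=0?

n=0: window = (3, 3)
n=1: window = (3, 0)
n=2: window = (0, 4)
n=3: window = (4, 3)
n=4: window = (3, 3)
window at n=4 equals window at n=0 → period = 4

4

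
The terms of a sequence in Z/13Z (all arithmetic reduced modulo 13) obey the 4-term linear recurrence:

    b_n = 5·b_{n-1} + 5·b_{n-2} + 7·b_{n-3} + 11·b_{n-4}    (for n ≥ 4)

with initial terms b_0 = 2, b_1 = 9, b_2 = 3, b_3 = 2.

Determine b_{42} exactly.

11

b_4 = 5·2 + 5·3 + 7·9 + 11·2 = 6
b_5 = 5·6 + 5·2 + 7·3 + 11·9 = 4
b_6 = 5·4 + 5·6 + 7·2 + 11·3 = 6
b_7 = 5·6 + 5·4 + 7·6 + 11·2 = 10
b_8 = 5·10 + 5·6 + 7·4 + 11·6 = 5
b_9 = 5·5 + 5·10 + 7·6 + 11·4 = 5
b_10 = 5·5 + 5·5 + 7·10 + 11·6 = 4
b_11 = 5·4 + 5·5 + 7·5 + 11·10 = 8
b_12 = 5·8 + 5·4 + 7·5 + 11·5 = 7
b_13 = 5·7 + 5·8 + 7·4 + 11·5 = 2
b_14 = 5·2 + 5·7 + 7·8 + 11·4 = 2
b_15 = 5·2 + 5·2 + 7·7 + 11·8 = 1
b_16 = 5·1 + 5·2 + 7·2 + 11·7 = 2
b_17 = 5·2 + 5·1 + 7·2 + 11·2 = 12
b_18 = 5·12 + 5·2 + 7·1 + 11·2 = 8
b_19 = 5·8 + 5·12 + 7·2 + 11·1 = 8
b_20 = 5·8 + 5·8 + 7·12 + 11·2 = 4
b_21 = 5·4 + 5·8 + 7·8 + 11·12 = 1
b_22 = 5·1 + 5·4 + 7·8 + 11·8 = 0
b_23 = 5·0 + 5·1 + 7·4 + 11·8 = 4
b_24 = 5·4 + 5·0 + 7·1 + 11·4 = 6
b_25 = 5·6 + 5·4 + 7·0 + 11·1 = 9
b_26 = 5·9 + 5·6 + 7·4 + 11·0 = 12
b_27 = 5·12 + 5·9 + 7·6 + 11·4 = 9
b_28 = 5·9 + 5·12 + 7·9 + 11·6 = 0
b_29 = 5·0 + 5·9 + 7·12 + 11·9 = 7
b_30 = 5·7 + 5·0 + 7·9 + 11·12 = 9
b_31 = 5·9 + 5·7 + 7·0 + 11·9 = 10
b_32 = 5·10 + 5·9 + 7·7 + 11·0 = 1
b_33 = 5·1 + 5·10 + 7·9 + 11·7 = 0
b_34 = 5·0 + 5·1 + 7·10 + 11·9 = 5
b_35 = 5·5 + 5·0 + 7·1 + 11·10 = 12
b_36 = 5·12 + 5·5 + 7·0 + 11·1 = 5
b_37 = 5·5 + 5·12 + 7·5 + 11·0 = 3
b_38 = 5·3 + 5·5 + 7·12 + 11·5 = 10
b_39 = 5·10 + 5·3 + 7·5 + 11·12 = 11
b_40 = 5·11 + 5·10 + 7·3 + 11·5 = 12
b_41 = 5·12 + 5·11 + 7·10 + 11·3 = 10
b_42 = 5·10 + 5·12 + 7·11 + 11·10 = 11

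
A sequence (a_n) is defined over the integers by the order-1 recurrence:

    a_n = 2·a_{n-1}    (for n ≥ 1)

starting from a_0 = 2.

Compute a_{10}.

a_1 = 2·2 = 4
a_2 = 2·4 = 8
a_3 = 2·8 = 16
a_4 = 2·16 = 32
a_5 = 2·32 = 64
a_6 = 2·64 = 128
a_7 = 2·128 = 256
a_8 = 2·256 = 512
a_9 = 2·512 = 1024
a_10 = 2·1024 = 2048

2048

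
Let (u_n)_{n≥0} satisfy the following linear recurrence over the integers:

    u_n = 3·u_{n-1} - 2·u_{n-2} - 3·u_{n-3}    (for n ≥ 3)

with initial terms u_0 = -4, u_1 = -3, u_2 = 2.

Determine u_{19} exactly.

2981805

u_3 = 3·2 + -2·-3 + -3·-4 = 24
u_4 = 3·24 + -2·2 + -3·-3 = 77
u_5 = 3·77 + -2·24 + -3·2 = 177
u_6 = 3·177 + -2·77 + -3·24 = 305
u_7 = 3·305 + -2·177 + -3·77 = 330
u_8 = 3·330 + -2·305 + -3·177 = -151
u_9 = 3·-151 + -2·330 + -3·305 = -2028
u_10 = 3·-2028 + -2·-151 + -3·330 = -6772
u_11 = 3·-6772 + -2·-2028 + -3·-151 = -15807
u_12 = 3·-15807 + -2·-6772 + -3·-2028 = -27793
u_13 = 3·-27793 + -2·-15807 + -3·-6772 = -31449
u_14 = 3·-31449 + -2·-27793 + -3·-15807 = 8660
u_15 = 3·8660 + -2·-31449 + -3·-27793 = 172257
u_16 = 3·172257 + -2·8660 + -3·-31449 = 593798
u_17 = 3·593798 + -2·172257 + -3·8660 = 1410900
u_18 = 3·1410900 + -2·593798 + -3·172257 = 2528333
u_19 = 3·2528333 + -2·1410900 + -3·593798 = 2981805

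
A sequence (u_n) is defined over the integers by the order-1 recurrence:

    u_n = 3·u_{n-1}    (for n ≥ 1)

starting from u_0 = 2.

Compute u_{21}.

u_1 = 3·2 = 6
u_2 = 3·6 = 18
u_3 = 3·18 = 54
u_4 = 3·54 = 162
u_5 = 3·162 = 486
u_6 = 3·486 = 1458
u_7 = 3·1458 = 4374
u_8 = 3·4374 = 13122
u_9 = 3·13122 = 39366
u_10 = 3·39366 = 118098
u_11 = 3·118098 = 354294
u_12 = 3·354294 = 1062882
u_13 = 3·1062882 = 3188646
u_14 = 3·3188646 = 9565938
u_15 = 3·9565938 = 28697814
u_16 = 3·28697814 = 86093442
u_17 = 3·86093442 = 258280326
u_18 = 3·258280326 = 774840978
u_19 = 3·774840978 = 2324522934
u_20 = 3·2324522934 = 6973568802
u_21 = 3·6973568802 = 20920706406

20920706406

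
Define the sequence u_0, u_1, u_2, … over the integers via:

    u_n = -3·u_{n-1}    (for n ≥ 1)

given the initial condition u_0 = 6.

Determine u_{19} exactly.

u_1 = -3·6 = -18
u_2 = -3·-18 = 54
u_3 = -3·54 = -162
u_4 = -3·-162 = 486
u_5 = -3·486 = -1458
u_6 = -3·-1458 = 4374
u_7 = -3·4374 = -13122
u_8 = -3·-13122 = 39366
u_9 = -3·39366 = -118098
u_10 = -3·-118098 = 354294
u_11 = -3·354294 = -1062882
u_12 = -3·-1062882 = 3188646
u_13 = -3·3188646 = -9565938
u_14 = -3·-9565938 = 28697814
u_15 = -3·28697814 = -86093442
u_16 = -3·-86093442 = 258280326
u_17 = -3·258280326 = -774840978
u_18 = -3·-774840978 = 2324522934
u_19 = -3·2324522934 = -6973568802

-6973568802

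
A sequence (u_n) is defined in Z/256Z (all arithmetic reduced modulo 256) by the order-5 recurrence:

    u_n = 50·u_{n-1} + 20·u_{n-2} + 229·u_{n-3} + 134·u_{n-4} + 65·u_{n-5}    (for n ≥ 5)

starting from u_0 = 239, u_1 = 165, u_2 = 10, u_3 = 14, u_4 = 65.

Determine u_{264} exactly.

123

u_5 = 50·65 + 20·14 + 229·10 + 134·165 + 65·239 = 201
u_6 = 50·201 + 20·65 + 229·14 + 134·10 + 65·165 = 253
u_7 = 50·253 + 20·201 + 229·65 + 134·14 + 65·10 = 33
u_8 = 50·33 + 20·253 + 229·201 + 134·65 + 65·14 = 151
u_9 = 50·151 + 20·33 + 229·253 + 134·201 + 65·65 = 26
u_10 = 50·26 + 20·151 + 229·33 + 134·253 + 65·201 = 220
Continuing the recurrence:
  u_11 = 150;  u_12 = 41;  u_13 = 121;  u_14 = 198;  u_15 = 45;  u_16 = 11
  u_17 = 135;  u_18 = 216;  u_19 = 103;  u_20 = 240;  u_21 = 153;  u_22 = 28
  u_23 = 222;  u_24 = 48;  u_25 = 202;  u_26 = 75;  u_27 = 174;  u_28 = 8
  u_29 = 43;  u_30 = 56;  u_31 = 147;  u_32 = 235;  u_33 = 4;  u_34 = 222
  u_35 = 13;  u_36 = 203;  u_37 = 3;  u_38 = 75;  u_39 = 165;  u_40 = 84
  u_41 = 128;  u_42 = 46;  u_43 = 137;  u_44 = 183;  u_45 = 236;  u_46 = 133
  u_47 = 129;  u_48 = 69;  u_49 = 134;  u_50 = 127;  u_51 = 74;  u_52 = 29
  u_53 = 182;  u_54 = 130;  u_55 = 136;  u_56 = 126;  u_57 = 39;  u_58 = 96
  u_59 = 180;  u_60 = 7;  u_61 = 182;  u_62 = 67;  u_63 = 41;  u_64 = 106
  u_65 = 226;  u_66 = 97;  u_67 = 229;  u_68 = 93;  u_69 = 9;  u_70 = 7
  u_71 = 194;  u_72 = 80;  u_73 = 94;  u_74 = 25;  u_75 = 29;  u_76 = 214
  u_77 = 241;  u_78 = 175;  u_79 = 247;  u_80 = 224;  u_81 = 19;  u_82 = 244
  u_83 = 61;  u_84 = 240;  u_85 = 186;  u_86 = 48;  u_87 = 122;  u_88 = 19
  u_89 = 122;  u_90 = 204;  u_91 = 107;  u_92 = 228;  u_93 = 15;  u_94 = 55
  u_95 = 172;  u_96 = 210;  u_97 = 101;  u_98 = 151;  u_99 = 59;  u_100 = 67
  u_101 = 245;  u_102 = 140;  u_103 = 164;  u_104 = 46;  u_105 = 73;  u_106 = 11
  u_107 = 100;  u_108 = 105;  u_109 = 13;  u_110 = 125;  u_111 = 126;  u_112 = 91
  u_113 = 230;  u_114 = 121;  u_115 = 178;  u_116 = 150;  u_117 = 240;  u_118 = 142
  u_119 = 143;  u_120 = 108;  u_121 = 0;  u_122 = 159;  u_123 = 146;  u_124 = 199
  u_125 = 237;  u_126 = 170;  u_127 = 134;  u_128 = 177;  u_129 = 177;  u_130 = 109
  u_131 = 193;  u_132 = 55;  u_133 = 234;  u_134 = 164;  u_135 = 54;  u_136 = 121
  u_137 = 1;  u_138 = 54;  u_139 = 197;  u_140 = 163;  u_141 = 199;  u_142 = 88
  u_143 = 95;  u_144 = 200;  u_145 = 193;  u_146 = 228;  u_147 = 150;  u_148 = 144
  u_149 = 154;  u_150 = 219;  u_151 = 6;  u_152 = 128;  u_153 = 139;  u_154 = 64
  u_155 = 155;  u_156 = 35;  u_157 = 116;  u_158 = 214;  u_159 = 141;  u_160 = 179
  u_161 = 3;  u_162 = 43;  u_163 = 229;  u_164 = 68;  u_165 = 168;  u_166 = 62
  u_167 = 217;  u_168 = 63;  u_169 = 236;  u_170 = 61;  u_171 = 9;  u_172 = 181
  u_173 = 38;  u_174 = 119;  u_175 = 82;  u_176 = 85;  u_177 = 78;  u_178 = 42
  u_179 = 120;  u_180 = 206;  u_181 = 151;  u_182 = 184;  u_183 = 124;  u_184 = 247
  u_185 = 222;  u_186 = 59;  u_187 = 113;  u_188 = 10;  u_189 = 122;  u_190 = 241
  u_191 = 173;  u_192 = 173;  u_193 = 73;  u_194 = 167;  u_195 = 210;  u_196 = 216
  u_197 = 30;  u_198 = 137;  u_199 = 165;  u_200 = 38;  u_201 = 105;  u_202 = 103
  u_203 = 119;  u_204 = 0;  u_205 = 11;  u_206 = 44;  u_207 = 229;  u_208 = 56
  u_209 = 242;  u_210 = 80;  u_211 = 170;  u_212 = 99;  u_213 = 18;  u_214 = 164
  u_215 = 75;  u_216 = 140;  u_217 = 119;  u_218 = 175;  u_219 = 156;  u_220 = 234
  u_221 = 69;  u_222 = 31;  u_223 = 219;  u_224 = 3;  u_225 = 245;  u_226 = 188
  u_227 = 12;  u_228 = 94;  u_229 = 121;  u_230 = 83;  u_231 = 196;  u_232 = 65
  u_233 = 117;  u_234 = 109;  u_235 = 62;  u_236 = 19;  u_237 = 206;  u_238 = 241
  u_239 = 74;  u_240 = 62;  u_241 = 32;  u_242 = 190;  u_243 = 255;  u_244 = 132
  u_245 = 40;  u_246 = 207;  u_247 = 90;  u_248 = 95;  u_249 = 53;  u_250 = 202
  u_251 = 62;  u_252 = 225;  u_253 = 89;  u_254 = 157;  u_255 = 161;  u_256 = 215
  u_257 = 186;  u_258 = 236;  u_259 = 22;  u_260 = 137;  u_261 = 137;  u_262 = 230
u_263 = 50·230 + 20·137 + 229·137 + 134·22 + 65·236 = 157
u_264 = 50·157 + 20·230 + 229·137 + 134·137 + 65·22 = 123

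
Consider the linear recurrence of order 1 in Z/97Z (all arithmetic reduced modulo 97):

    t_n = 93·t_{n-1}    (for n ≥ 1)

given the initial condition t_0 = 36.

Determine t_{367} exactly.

t_1 = 93·36 = 50
t_2 = 93·50 = 91
t_3 = 93·91 = 24
t_4 = 93·24 = 1
t_5 = 93·1 = 93
t_6 = 93·93 = 16
t_7 = 93·16 = 33
t_8 = 93·33 = 62
t_9 = 93·62 = 43
t_10 = 93·43 = 22
t_11 = 93·22 = 9
t_12 = 93·9 = 61
t_13 = 93·61 = 47
t_14 = 93·47 = 6
t_15 = 93·6 = 73
t_16 = 93·73 = 96
t_17 = 93·96 = 4
t_18 = 93·4 = 81
t_19 = 93·81 = 64
t_20 = 93·64 = 35
t_21 = 93·35 = 54
t_22 = 93·54 = 75
t_23 = 93·75 = 88
t_24 = 93·88 = 36
(t_24) = (36) = (t_0), so the sequence has period 24.
367 ≡ 7 (mod 24), hence t_367 = t_7 = 33.

33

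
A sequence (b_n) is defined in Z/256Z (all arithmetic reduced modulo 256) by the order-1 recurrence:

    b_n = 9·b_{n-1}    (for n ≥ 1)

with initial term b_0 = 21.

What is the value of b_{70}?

b_1 = 9·21 = 189
b_2 = 9·189 = 165
b_3 = 9·165 = 205
b_4 = 9·205 = 53
b_5 = 9·53 = 221
b_6 = 9·221 = 197
b_7 = 9·197 = 237
b_8 = 9·237 = 85
b_9 = 9·85 = 253
b_10 = 9·253 = 229
b_11 = 9·229 = 13
b_12 = 9·13 = 117
b_13 = 9·117 = 29
b_14 = 9·29 = 5
b_15 = 9·5 = 45
b_16 = 9·45 = 149
b_17 = 9·149 = 61
b_18 = 9·61 = 37
b_19 = 9·37 = 77
b_20 = 9·77 = 181
b_21 = 9·181 = 93
b_22 = 9·93 = 69
b_23 = 9·69 = 109
b_24 = 9·109 = 213
b_25 = 9·213 = 125
b_26 = 9·125 = 101
b_27 = 9·101 = 141
b_28 = 9·141 = 245
b_29 = 9·245 = 157
b_30 = 9·157 = 133
b_31 = 9·133 = 173
b_32 = 9·173 = 21
(b_32) = (21) = (b_0), so the sequence has period 32.
70 ≡ 6 (mod 32), hence b_70 = b_6 = 197.

197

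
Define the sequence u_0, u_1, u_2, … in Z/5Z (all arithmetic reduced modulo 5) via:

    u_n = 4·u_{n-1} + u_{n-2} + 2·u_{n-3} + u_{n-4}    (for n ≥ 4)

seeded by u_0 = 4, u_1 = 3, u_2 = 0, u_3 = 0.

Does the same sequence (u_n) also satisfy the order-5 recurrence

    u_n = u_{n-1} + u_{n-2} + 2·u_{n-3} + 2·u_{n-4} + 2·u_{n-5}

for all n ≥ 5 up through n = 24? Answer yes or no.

Terms u_0..u_24: 4, 3, 0, 0, 0, 3, 2, 1, 2, 1, 0, 1, 3, 4, 1, 0, 2, 4, 4, 4, 0, 1, 1, 4, 4
n=5: candidate gives 4, actual u_5 = 3 ✗

no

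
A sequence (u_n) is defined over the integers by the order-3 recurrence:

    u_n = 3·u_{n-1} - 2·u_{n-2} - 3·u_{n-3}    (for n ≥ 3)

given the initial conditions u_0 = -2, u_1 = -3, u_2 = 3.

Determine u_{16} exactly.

u_3 = 3·3 + -2·-3 + -3·-2 = 21
u_4 = 3·21 + -2·3 + -3·-3 = 66
u_5 = 3·66 + -2·21 + -3·3 = 147
u_6 = 3·147 + -2·66 + -3·21 = 246
u_7 = 3·246 + -2·147 + -3·66 = 246
u_8 = 3·246 + -2·246 + -3·147 = -195
u_9 = 3·-195 + -2·246 + -3·246 = -1815
u_10 = 3·-1815 + -2·-195 + -3·246 = -5793
u_11 = 3·-5793 + -2·-1815 + -3·-195 = -13164
u_12 = 3·-13164 + -2·-5793 + -3·-1815 = -22461
u_13 = 3·-22461 + -2·-13164 + -3·-5793 = -23676
u_14 = 3·-23676 + -2·-22461 + -3·-13164 = 13386
u_15 = 3·13386 + -2·-23676 + -3·-22461 = 154893
u_16 = 3·154893 + -2·13386 + -3·-23676 = 508935

508935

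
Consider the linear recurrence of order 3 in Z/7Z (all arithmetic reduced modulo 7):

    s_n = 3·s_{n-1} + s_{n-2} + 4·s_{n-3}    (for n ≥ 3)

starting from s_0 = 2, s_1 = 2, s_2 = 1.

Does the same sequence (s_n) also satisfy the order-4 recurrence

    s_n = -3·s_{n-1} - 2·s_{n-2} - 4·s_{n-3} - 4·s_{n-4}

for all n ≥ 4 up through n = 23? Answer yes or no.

yes

Terms s_0..s_23: 2, 2, 1, 6, 6, 0, 2, 2, 1, 6, 6, 0, 2, 2, 1, 6, 6, 0, 2, 2, 1, 6, 6, 0
n=4: candidate gives 6, actual s_4 = 6 ✓
n=5: candidate gives 0, actual s_5 = 0 ✓
n=6: candidate gives 2, actual s_6 = 2 ✓
n=7: candidate gives 2, actual s_7 = 2 ✓
n=8: candidate gives 1, actual s_8 = 1 ✓
n=9: candidate gives 6, actual s_9 = 6 ✓
n=10: candidate gives 6, actual s_10 = 6 ✓
n=11: candidate gives 0, actual s_11 = 0 ✓
n=12: candidate gives 2, actual s_12 = 2 ✓
n=13: candidate gives 2, actual s_13 = 2 ✓
n=14: candidate gives 1, actual s_14 = 1 ✓
n=15: candidate gives 6, actual s_15 = 6 ✓
n=16: candidate gives 6, actual s_16 = 6 ✓
n=17: candidate gives 0, actual s_17 = 0 ✓
n=18: candidate gives 2, actual s_18 = 2 ✓
n=19: candidate gives 2, actual s_19 = 2 ✓
n=20: candidate gives 1, actual s_20 = 1 ✓
n=21: candidate gives 6, actual s_21 = 6 ✓
n=22: candidate gives 6, actual s_22 = 6 ✓
n=23: candidate gives 0, actual s_23 = 0 ✓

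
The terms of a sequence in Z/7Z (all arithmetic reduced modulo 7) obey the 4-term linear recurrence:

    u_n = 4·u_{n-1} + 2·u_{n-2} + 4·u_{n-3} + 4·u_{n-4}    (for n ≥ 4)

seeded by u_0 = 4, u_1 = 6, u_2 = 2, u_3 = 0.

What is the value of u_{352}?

u_4 = 4·0 + 2·2 + 4·6 + 4·4 = 2
u_5 = 4·2 + 2·0 + 4·2 + 4·6 = 5
u_6 = 4·5 + 2·2 + 4·0 + 4·2 = 4
u_7 = 4·4 + 2·5 + 4·2 + 4·0 = 6
u_8 = 4·6 + 2·4 + 4·5 + 4·2 = 4
u_9 = 4·4 + 2·6 + 4·4 + 4·5 = 1
Continuing the recurrence:
  u_10 = 3;  u_11 = 5;  u_12 = 4;  u_13 = 0;  u_14 = 5;  u_15 = 0
  u_16 = 5;  u_17 = 5;  u_18 = 1;  u_19 = 6;  u_20 = 3;  u_21 = 6
  u_22 = 2;  u_23 = 0;  u_24 = 5;  u_25 = 3;  u_26 = 2;  u_27 = 6
  u_28 = 4;  u_29 = 6;  u_30 = 1;  u_31 = 0;  u_32 = 0;  u_33 = 0
  u_34 = 4;  u_35 = 2;  u_36 = 2;  u_37 = 0;  u_38 = 0;  u_39 = 2
  u_40 = 2;  u_41 = 5;  u_42 = 4;  u_43 = 0;  u_44 = 1;  u_45 = 5
  u_46 = 3;  u_47 = 5;  u_48 = 1;  u_49 = 4;  u_50 = 1;  u_51 = 1
  u_52 = 5;  u_53 = 0;  u_54 = 4;  u_55 = 5;  u_56 = 6;  u_57 = 1
  u_58 = 3;  u_59 = 2;  u_60 = 0;  u_61 = 6;  u_62 = 2;  u_63 = 0
  u_64 = 0;  u_65 = 4;  u_66 = 3;  u_67 = 6;  u_68 = 4;  u_69 = 0
  u_70 = 2;  u_71 = 6;  u_72 = 2;  u_73 = 0;  u_74 = 1;  u_75 = 1
  u_76 = 0;  u_77 = 6;  u_78 = 4;  u_79 = 4;  u_80 = 6;  u_81 = 2
  u_82 = 3;  u_83 = 0;  u_84 = 3;  u_85 = 4;  u_86 = 6;  u_87 = 2
  u_88 = 6;  u_89 = 5;  u_90 = 1;  u_91 = 4;  u_92 = 6;  u_93 = 0
  u_94 = 4;  u_95 = 0;  u_96 = 4;  u_97 = 4;  u_98 = 5;  u_99 = 2
  u_100 = 1;  u_101 = 2;  u_102 = 3;  u_103 = 0;  u_104 = 4;  u_105 = 1
  u_106 = 3;  u_107 = 2;  u_108 = 6;  u_109 = 2;  u_110 = 5;  u_111 = 0
  u_112 = 0;  u_113 = 0;  u_114 = 6;  u_115 = 3;  u_116 = 3;  u_117 = 0
  u_118 = 0;  u_119 = 3;  u_120 = 3;  u_121 = 4;  u_122 = 6;  u_123 = 0
  u_124 = 5;  u_125 = 4;  u_126 = 1;  u_127 = 4;  u_128 = 5;  u_129 = 6
  u_130 = 5;  u_131 = 5;  u_132 = 4;  u_133 = 0;  u_134 = 6;  u_135 = 4
  u_136 = 2;  u_137 = 5;  u_138 = 1;  u_139 = 3;  u_140 = 0;  u_141 = 2
  u_142 = 3;  u_143 = 0;  u_144 = 0;  u_145 = 6;  u_146 = 1;  u_147 = 2
  u_148 = 6;  u_149 = 0;  u_150 = 3;  u_151 = 2;  u_152 = 3;  u_153 = 0
  u_154 = 5;  u_155 = 5;  u_156 = 0;  u_157 = 2;  u_158 = 6;  u_159 = 6
  u_160 = 2;  u_161 = 3;  u_162 = 1;  u_163 = 0;  u_164 = 1;  u_165 = 6
  u_166 = 2;  u_167 = 3;  u_168 = 2;  u_169 = 4;  u_170 = 5;  u_171 = 6
  u_172 = 2;  u_173 = 0;  u_174 = 6;  u_175 = 0;  u_176 = 6;  u_177 = 6
  u_178 = 4;  u_179 = 3;  u_180 = 5;  u_181 = 3;  u_182 = 1;  u_183 = 0
  u_184 = 6;  u_185 = 5;  u_186 = 1;  u_187 = 3;  u_188 = 2;  u_189 = 3
  u_190 = 4;  u_191 = 0;  u_192 = 0;  u_193 = 0;  u_194 = 2;  u_195 = 1
  u_196 = 1;  u_197 = 0;  u_198 = 0;  u_199 = 1;  u_200 = 1;  u_201 = 6
  u_202 = 2;  u_203 = 0;  u_204 = 4;  u_205 = 6;  u_206 = 5;  u_207 = 6
  u_208 = 4;  u_209 = 2;  u_210 = 4;  u_211 = 4;  u_212 = 6;  u_213 = 0
  u_214 = 2;  u_215 = 6;  u_216 = 3;  u_217 = 4;  u_218 = 5;  u_219 = 1
  u_220 = 0;  u_221 = 3;  u_222 = 1;  u_223 = 0;  u_224 = 0;  u_225 = 2
  u_226 = 5;  u_227 = 3;  u_228 = 2;  u_229 = 0;  u_230 = 1;  u_231 = 3
  u_232 = 1;  u_233 = 0;  u_234 = 4;  u_235 = 4;  u_236 = 0;  u_237 = 3
  u_238 = 2;  u_239 = 2;  u_240 = 3;  u_241 = 1;  u_242 = 5;  u_243 = 0
  u_244 = 5;  u_245 = 2;  u_246 = 3;  u_247 = 1;  u_248 = 3;  u_249 = 6
  u_250 = 4;  u_251 = 2;  u_252 = 3;  u_253 = 0;  u_254 = 2;  u_255 = 0
  u_256 = 2;  u_257 = 2;  u_258 = 6;  u_259 = 1;  u_260 = 4;  u_261 = 1
  u_262 = 5;  u_263 = 0;  u_264 = 2;  u_265 = 4;  u_266 = 5;  u_267 = 1
  u_268 = 3;  u_269 = 1;  u_270 = 6;  u_271 = 0;  u_272 = 0;  u_273 = 0
  u_274 = 3;  u_275 = 5;  u_276 = 5;  u_277 = 0;  u_278 = 0;  u_279 = 5
  u_280 = 5;  u_281 = 2;  u_282 = 3;  u_283 = 0;  u_284 = 6;  u_285 = 2
  u_286 = 4;  u_287 = 2;  u_288 = 6;  u_289 = 3;  u_290 = 6;  u_291 = 6
  u_292 = 2;  u_293 = 0;  u_294 = 3;  u_295 = 2;  u_296 = 1;  u_297 = 6
  u_298 = 4;  u_299 = 5;  u_300 = 0;  u_301 = 1;  u_302 = 5;  u_303 = 0
  u_304 = 0;  u_305 = 3;  u_306 = 4;  u_307 = 1;  u_308 = 3;  u_309 = 0
  u_310 = 5;  u_311 = 1;  u_312 = 5;  u_313 = 0;  u_314 = 6;  u_315 = 6
  u_316 = 0;  u_317 = 1;  u_318 = 3;  u_319 = 3;  u_320 = 1;  u_321 = 5
  u_322 = 4;  u_323 = 0;  u_324 = 4;  u_325 = 3;  u_326 = 1;  u_327 = 5
  u_328 = 1;  u_329 = 2;  u_330 = 6;  u_331 = 3;  u_332 = 1;  u_333 = 0
  u_334 = 3;  u_335 = 0;  u_336 = 3;  u_337 = 3;  u_338 = 2;  u_339 = 5
  u_340 = 6;  u_341 = 5;  u_342 = 4;  u_343 = 0;  u_344 = 3;  u_345 = 6
  u_346 = 4;  u_347 = 5;  u_348 = 1;  u_349 = 5;  u_350 = 2
u_351 = 4·2 + 2·5 + 4·1 + 4·5 = 0
u_352 = 4·0 + 2·2 + 4·5 + 4·1 = 0

0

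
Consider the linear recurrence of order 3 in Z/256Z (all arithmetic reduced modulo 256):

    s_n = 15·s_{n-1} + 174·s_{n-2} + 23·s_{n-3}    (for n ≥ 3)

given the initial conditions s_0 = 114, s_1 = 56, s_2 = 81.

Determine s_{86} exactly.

s_3 = 15·81 + 174·56 + 23·114 = 13
s_4 = 15·13 + 174·81 + 23·56 = 217
s_5 = 15·217 + 174·13 + 23·81 = 212
s_6 = 15·212 + 174·217 + 23·13 = 21
s_7 = 15·21 + 174·212 + 23·217 = 210
s_8 = 15·210 + 174·21 + 23·212 = 160
s_9 = 15·160 + 174·210 + 23·21 = 255
s_10 = 15·255 + 174·160 + 23·210 = 143
s_11 = 15·143 + 174·255 + 23·160 = 19
s_12 = 15·19 + 174·143 + 23·255 = 56
s_13 = 15·56 + 174·19 + 23·143 = 11
s_14 = 15·11 + 174·56 + 23·19 = 106
s_15 = 15·106 + 174·11 + 23·56 = 184
s_16 = 15·184 + 174·106 + 23·11 = 209
s_17 = 15·209 + 174·184 + 23·106 = 213
s_18 = 15·213 + 174·209 + 23·184 = 17
s_19 = 15·17 + 174·213 + 23·209 = 140
s_20 = 15·140 + 174·17 + 23·213 = 229
s_21 = 15·229 + 174·140 + 23·17 = 26
s_22 = 15·26 + 174·229 + 23·140 = 192
s_23 = 15·192 + 174·26 + 23·229 = 127
s_24 = 15·127 + 174·192 + 23·26 = 71
s_25 = 15·71 + 174·127 + 23·192 = 187
s_26 = 15·187 + 174·71 + 23·127 = 160
s_27 = 15·160 + 174·187 + 23·71 = 219
s_28 = 15·219 + 174·160 + 23·187 = 98
s_29 = 15·98 + 174·219 + 23·160 = 248
s_30 = 15·248 + 174·98 + 23·219 = 209
s_31 = 15·209 + 174·248 + 23·98 = 157
s_32 = 15·157 + 174·209 + 23·248 = 137
s_33 = 15·137 + 174·157 + 23·209 = 132
s_34 = 15·132 + 174·137 + 23·157 = 245
s_35 = 15·245 + 174·132 + 23·137 = 98
s_36 = 15·98 + 174·245 + 23·132 = 32
s_37 = 15·32 + 174·98 + 23·245 = 127
s_38 = 15·127 + 174·32 + 23·98 = 255
s_39 = 15·255 + 174·127 + 23·32 = 35
s_40 = 15·35 + 174·255 + 23·127 = 200
s_41 = 15·200 + 174·35 + 23·255 = 107
s_42 = 15·107 + 174·200 + 23·35 = 90
s_43 = 15·90 + 174·107 + 23·200 = 248
s_44 = 15·248 + 174·90 + 23·107 = 81
s_45 = 15·81 + 174·248 + 23·90 = 101
s_46 = 15·101 + 174·81 + 23·248 = 65
s_47 = 15·65 + 174·101 + 23·81 = 188
s_48 = 15·188 + 174·65 + 23·101 = 69
s_49 = 15·69 + 174·188 + 23·65 = 170
s_50 = 15·170 + 174·69 + 23·188 = 192
s_51 = 15·192 + 174·170 + 23·69 = 255
s_52 = 15·255 + 174·192 + 23·170 = 183
s_53 = 15·183 + 174·255 + 23·192 = 75
s_54 = 15·75 + 174·183 + 23·255 = 176
s_55 = 15·176 + 174·75 + 23·183 = 187
s_56 = 15·187 + 174·176 + 23·75 = 82
s_57 = 15·82 + 174·187 + 23·176 = 184
s_58 = 15·184 + 174·82 + 23·187 = 81
s_59 = 15·81 + 174·184 + 23·82 = 45
s_60 = 15·45 + 174·81 + 23·184 = 57
s_61 = 15·57 + 174·45 + 23·81 = 52
s_62 = 15·52 + 174·57 + 23·45 = 213
s_63 = 15·213 + 174·52 + 23·57 = 242
s_64 = 15·242 + 174·213 + 23·52 = 160
s_65 = 15·160 + 174·242 + 23·213 = 255
s_66 = 15·255 + 174·160 + 23·242 = 111
s_67 = 15·111 + 174·255 + 23·160 = 51
s_68 = 15·51 + 174·111 + 23·255 = 88
s_69 = 15·88 + 174·51 + 23·111 = 203
s_70 = 15·203 + 174·88 + 23·51 = 74
s_71 = 15·74 + 174·203 + 23·88 = 56
s_72 = 15·56 + 174·74 + 23·203 = 209
s_73 = 15·209 + 174·56 + 23·74 = 245
s_74 = 15·245 + 174·209 + 23·56 = 113
s_75 = 15·113 + 174·245 + 23·209 = 236
s_76 = 15·236 + 174·113 + 23·245 = 165
s_77 = 15·165 + 174·236 + 23·113 = 58
s_78 = 15·58 + 174·165 + 23·236 = 192
s_79 = 15·192 + 174·58 + 23·165 = 127
s_80 = 15·127 + 174·192 + 23·58 = 39
s_81 = 15·39 + 174·127 + 23·192 = 219
s_82 = 15·219 + 174·39 + 23·127 = 192
s_83 = 15·192 + 174·219 + 23·39 = 155
s_84 = 15·155 + 174·192 + 23·219 = 66
s_85 = 15·66 + 174·155 + 23·192 = 120
s_86 = 15·120 + 174·66 + 23·155 = 209

209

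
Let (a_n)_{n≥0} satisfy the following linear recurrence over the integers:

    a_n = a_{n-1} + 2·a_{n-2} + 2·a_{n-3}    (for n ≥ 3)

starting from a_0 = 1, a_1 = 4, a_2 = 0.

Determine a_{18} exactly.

1706134

a_3 = 1·0 + 2·4 + 2·1 = 10
a_4 = 1·10 + 2·0 + 2·4 = 18
a_5 = 1·18 + 2·10 + 2·0 = 38
a_6 = 1·38 + 2·18 + 2·10 = 94
a_7 = 1·94 + 2·38 + 2·18 = 206
a_8 = 1·206 + 2·94 + 2·38 = 470
a_9 = 1·470 + 2·206 + 2·94 = 1070
a_10 = 1·1070 + 2·470 + 2·206 = 2422
a_11 = 1·2422 + 2·1070 + 2·470 = 5502
a_12 = 1·5502 + 2·2422 + 2·1070 = 12486
a_13 = 1·12486 + 2·5502 + 2·2422 = 28334
a_14 = 1·28334 + 2·12486 + 2·5502 = 64310
a_15 = 1·64310 + 2·28334 + 2·12486 = 145950
a_16 = 1·145950 + 2·64310 + 2·28334 = 331238
a_17 = 1·331238 + 2·145950 + 2·64310 = 751758
a_18 = 1·751758 + 2·331238 + 2·145950 = 1706134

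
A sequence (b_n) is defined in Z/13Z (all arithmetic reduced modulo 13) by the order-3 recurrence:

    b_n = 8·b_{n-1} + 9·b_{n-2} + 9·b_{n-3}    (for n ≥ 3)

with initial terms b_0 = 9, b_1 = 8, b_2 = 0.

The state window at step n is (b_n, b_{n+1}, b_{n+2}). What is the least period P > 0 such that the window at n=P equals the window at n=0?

549

n=0: window = (9, 8, 0)
n=1: window = (8, 0, 10)
n=2: window = (0, 10, 9)
n=3: window = (10, 9, 6)
n=4: window = (9, 6, 11)
n=5: window = (6, 11, 2)
n=6: window = (11, 2, 0)
n=7: window = (2, 0, 0)
n=8: window = (0, 0, 5)
n=9: window = (0, 5, 1)
n=10: window = (5, 1, 1)
n=11: window = (1, 1, 10)
n=12: window = (1, 10, 7)
n=13: window = (10, 7, 12)
n=14: window = (7, 12, 2)
n=15: window = (12, 2, 5)
n=16: window = (2, 5, 10)
n=17: window = (5, 10, 0)
n=18: window = (10, 0, 5)
n=19: window = (0, 5, 0)
n=20: window = (5, 0, 6)
n=21: window = (0, 6, 2)
n=22: window = (6, 2, 5)
n=23: window = (2, 5, 8)
n=24: window = (5, 8, 10)
n=25: window = (8, 10, 2)
n=26: window = (10, 2, 9)
n=27: window = (2, 9, 11)
n=28: window = (9, 11, 5)
n=29: window = (11, 5, 12)
n=30: window = (5, 12, 6)
n=31: window = (12, 6, 6)
n=32: window = (6, 6, 2)
n=33: window = (6, 2, 7)
n=34: window = (2, 7, 11)
n=35: window = (7, 11, 0)
n=36: window = (11, 0, 6)
n=37: window = (0, 6, 4)
n=38: window = (6, 4, 8)
n=39: window = (4, 8, 11)
n=40: window = (8, 11, 1)
…
n=547: window = (9, 7, 9)
n=548: window = (7, 9, 8)
n=549: window = (9, 8, 0)
window at n=549 equals window at n=0 → period = 549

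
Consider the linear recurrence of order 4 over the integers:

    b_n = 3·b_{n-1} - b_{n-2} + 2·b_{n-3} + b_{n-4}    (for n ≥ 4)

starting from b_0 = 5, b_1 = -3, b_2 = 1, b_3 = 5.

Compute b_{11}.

21345

b_4 = 3·5 + -1·1 + 2·-3 + 1·5 = 13
b_5 = 3·13 + -1·5 + 2·1 + 1·-3 = 33
b_6 = 3·33 + -1·13 + 2·5 + 1·1 = 97
b_7 = 3·97 + -1·33 + 2·13 + 1·5 = 289
b_8 = 3·289 + -1·97 + 2·33 + 1·13 = 849
b_9 = 3·849 + -1·289 + 2·97 + 1·33 = 2485
b_10 = 3·2485 + -1·849 + 2·289 + 1·97 = 7281
b_11 = 3·7281 + -1·2485 + 2·849 + 1·289 = 21345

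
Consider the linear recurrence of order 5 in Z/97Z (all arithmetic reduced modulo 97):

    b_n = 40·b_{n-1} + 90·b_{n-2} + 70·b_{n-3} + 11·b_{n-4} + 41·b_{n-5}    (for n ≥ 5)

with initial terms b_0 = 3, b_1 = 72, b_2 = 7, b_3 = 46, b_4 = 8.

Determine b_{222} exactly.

62

b_5 = 40·8 + 90·46 + 70·7 + 11·72 + 41·3 = 45
b_6 = 40·45 + 90·8 + 70·46 + 11·7 + 41·72 = 39
b_7 = 40·39 + 90·45 + 70·8 + 11·46 + 41·7 = 76
b_8 = 40·76 + 90·39 + 70·45 + 11·8 + 41·46 = 34
b_9 = 40·34 + 90·76 + 70·39 + 11·45 + 41·8 = 16
b_10 = 40·16 + 90·34 + 70·76 + 11·39 + 41·45 = 42
Continuing the recurrence:
  b_11 = 78;  b_12 = 64;  b_13 = 25;  b_14 = 49;  b_15 = 18;  b_16 = 15
  b_17 = 13;  b_18 = 38;  b_19 = 30;  b_20 = 31;  b_21 = 83;  b_22 = 43
  b_23 = 56;  b_24 = 8;  b_25 = 78;  b_26 = 93;  b_27 = 2;  b_28 = 95
  b_29 = 36;  b_30 = 92;  b_31 = 42;  b_32 = 27;  b_33 = 71;  b_34 = 28
  b_35 = 54;  b_36 = 29;  b_37 = 71;  b_38 = 33;  b_39 = 36;  b_40 = 79
  b_41 = 10;  b_42 = 15;  b_43 = 49;  b_44 = 50;  b_45 = 42;  b_46 = 0
  b_47 = 92;  b_48 = 61;  b_49 = 40;  b_50 = 23;  b_51 = 5;  b_52 = 7
  b_53 = 43;  b_54 = 34;  b_55 = 25;  b_56 = 77;  b_57 = 31;  b_58 = 29
  b_59 = 48;  b_60 = 36;  b_61 = 36;  b_62 = 27;  b_63 = 21;  b_64 = 6
  b_65 = 72;  b_66 = 67;  b_67 = 54;  b_68 = 92;  b_69 = 9;  b_70 = 7
  b_71 = 7;  b_72 = 13;  b_73 = 79;  b_74 = 28;  b_75 = 95;  b_76 = 58
  b_77 = 70;  b_78 = 78;  b_79 = 56;  b_80 = 69;  b_81 = 15;  b_82 = 5
  b_83 = 9;  b_84 = 65;  b_85 = 61;  b_86 = 84;  b_87 = 27;  b_88 = 26
  b_89 = 76;  b_90 = 25;  b_91 = 15;  b_92 = 57;  b_93 = 7;  b_94 = 54
  b_95 = 16;  b_96 = 54;  b_97 = 94;  b_98 = 48;  b_99 = 60;  b_100 = 0
  b_101 = 77;  b_102 = 22;  b_103 = 59;  b_104 = 65;  b_105 = 15;  b_106 = 11
  b_107 = 34;  b_108 = 35;  b_109 = 9;  b_110 = 30;  b_111 = 47;  b_112 = 5
  b_113 = 13;  b_114 = 12;  b_115 = 61;  b_116 = 10;  b_117 = 94;  b_118 = 89
  b_119 = 12;  b_120 = 27;  b_121 = 37;  b_122 = 77;  b_123 = 53;  b_124 = 13
  b_125 = 69;  b_126 = 13;  b_127 = 31;  b_128 = 50;  b_129 = 8;  b_130 = 68
  b_131 = 54;  b_132 = 88;  b_133 = 49;  b_134 = 89;  b_135 = 52;  b_136 = 18
  b_137 = 63;  b_138 = 1;  b_139 = 36;  b_140 = 25;  b_141 = 18;  b_142 = 33
  b_143 = 83;  b_144 = 86;  b_145 = 87;  b_146 = 89;  b_147 = 82;  b_148 = 1
  b_149 = 91;  b_150 = 48;  b_151 = 84;  b_152 = 60;  b_153 = 6;  b_154 = 65
  b_155 = 47;  b_156 = 32;  b_157 = 73;  b_158 = 60;  b_159 = 36;  b_160 = 67
  b_161 = 13;  b_162 = 16;  b_163 = 44;  b_164 = 18;  b_165 = 57;  b_166 = 26
  b_167 = 34;  b_168 = 89;  b_169 = 8;  b_170 = 44;  b_171 = 62;  b_172 = 61
  b_173 = 93;  b_174 = 6;  b_175 = 40;  b_176 = 29;  b_177 = 71;  b_178 = 4
  b_179 = 51;  b_180 = 17;  b_181 = 51;  b_182 = 7;  b_183 = 92;  b_184 = 70
  b_185 = 24;  b_186 = 57;  b_187 = 66;  b_188 = 24;  b_189 = 56;  b_190 = 58
  b_191 = 75;  b_192 = 75;  b_193 = 84;  b_194 = 58;  b_195 = 0;  b_196 = 62
  b_197 = 63;  b_198 = 57;  b_199 = 21;  b_200 = 4;  b_201 = 60;  b_202 = 68
  b_203 = 7;  b_204 = 59;  b_205 = 38;  b_206 = 52;  b_207 = 79;  b_208 = 87
  b_209 = 92;  b_210 = 61;  b_211 = 23;  b_212 = 71;  b_213 = 82;  b_214 = 9
  b_215 = 41;  b_216 = 20;  b_217 = 9;  b_218 = 52;  b_219 = 66;  b_220 = 54
b_221 = 40·54 + 90·66 + 70·52 + 11·9 + 41·20 = 49
b_222 = 40·49 + 90·54 + 70·66 + 11·52 + 41·9 = 62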